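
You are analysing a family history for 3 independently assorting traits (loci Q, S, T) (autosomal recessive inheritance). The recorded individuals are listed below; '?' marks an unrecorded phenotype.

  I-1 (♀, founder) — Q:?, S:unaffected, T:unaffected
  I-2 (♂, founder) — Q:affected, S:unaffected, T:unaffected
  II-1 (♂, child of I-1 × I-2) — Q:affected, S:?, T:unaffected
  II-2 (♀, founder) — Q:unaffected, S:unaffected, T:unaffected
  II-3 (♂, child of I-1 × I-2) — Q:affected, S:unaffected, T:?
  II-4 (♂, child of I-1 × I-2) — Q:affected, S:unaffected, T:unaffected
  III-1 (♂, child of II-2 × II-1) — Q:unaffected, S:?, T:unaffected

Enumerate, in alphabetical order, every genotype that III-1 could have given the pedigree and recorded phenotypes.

Q/I-1 ? ·: Qq|qq
Q/I-2 aff ·: qq
Q/II-1 aff I-1×I-2: qq
Q/II-2 un ·: QQ|Qq
Q/II-3 aff I-1×I-2: qq
Q/II-4 aff I-1×I-2: qq
Q/III-1 un II-2×II-1: Qq
⇒ Q over [I-1,I-2,II-1,II-2,II-3,II-4,III-1]: 4 consistent
S/I-1 un ·: SS|Ss
S/I-2 un ·: SS|Ss
S/II-1 ? I-1×I-2: SS|Ss|ss
S/II-2 un ·: SS|Ss
S/II-3 un I-1×I-2: SS|Ss
S/II-4 un I-1×I-2: SS|Ss
S/III-1 ? II-2×II-1: SS|Ss|ss
⇒ S over [I-1,I-2,II-1,II-2,II-3,II-4,III-1]: 111 consistent
T/I-1 un ·: TT|Tt
T/I-2 un ·: TT|Tt
T/II-1 un I-1×I-2: TT|Tt
T/II-2 un ·: TT|Tt
T/II-3 ? I-1×I-2: TT|Tt|tt
T/II-4 un I-1×I-2: TT|Tt
T/III-1 un II-2×II-1: TT|Tt
⇒ T over [I-1,I-2,II-1,II-2,II-3,II-4,III-1]: 101 consistent

III-1 ∈ {Qq SS TT, Qq SS Tt, Qq Ss TT, Qq Ss Tt, Qq ss TT, Qq ss Tt}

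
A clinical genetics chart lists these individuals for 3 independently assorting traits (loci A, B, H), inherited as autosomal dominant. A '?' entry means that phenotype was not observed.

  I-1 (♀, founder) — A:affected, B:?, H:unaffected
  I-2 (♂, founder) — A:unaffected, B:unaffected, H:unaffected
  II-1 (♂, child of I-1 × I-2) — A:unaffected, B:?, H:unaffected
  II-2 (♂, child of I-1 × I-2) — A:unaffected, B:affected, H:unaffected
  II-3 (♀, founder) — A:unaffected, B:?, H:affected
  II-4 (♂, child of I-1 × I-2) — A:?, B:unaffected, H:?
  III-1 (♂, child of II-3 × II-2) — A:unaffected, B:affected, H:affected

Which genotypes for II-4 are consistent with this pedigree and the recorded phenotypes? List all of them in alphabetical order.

A/I-1 aff ·: Aa
A/I-2 un ·: aa
A/II-1 un I-1×I-2: aa
A/II-2 un I-1×I-2: aa
A/II-3 un ·: aa
A/II-4 ? I-1×I-2: aa|Aa
A/III-1 un II-3×II-2: aa
⇒ A over [I-1,I-2,II-1,II-2,II-3,II-4,III-1]: 2 consistent
B/I-1 ? ·: Bb
B/I-2 un ·: bb
B/II-1 ? I-1×I-2: bb|Bb
B/II-2 aff I-1×I-2: Bb
B/II-3 ? ·: bb|Bb|BB
B/II-4 un I-1×I-2: bb
B/III-1 aff II-3×II-2: Bb|BB
⇒ B over [I-1,I-2,II-1,II-2,II-3,II-4,III-1]: 10 consistent
H/I-1 un ·: hh
H/I-2 un ·: hh
H/II-1 un I-1×I-2: hh
H/II-2 un I-1×I-2: hh
H/II-3 aff ·: Hh|HH
H/II-4 ? I-1×I-2: hh
H/III-1 aff II-3×II-2: Hh
⇒ H over [I-1,I-2,II-1,II-2,II-3,II-4,III-1]: 2 consistent

II-4 ∈ {Aa bb hh, aa bb hh}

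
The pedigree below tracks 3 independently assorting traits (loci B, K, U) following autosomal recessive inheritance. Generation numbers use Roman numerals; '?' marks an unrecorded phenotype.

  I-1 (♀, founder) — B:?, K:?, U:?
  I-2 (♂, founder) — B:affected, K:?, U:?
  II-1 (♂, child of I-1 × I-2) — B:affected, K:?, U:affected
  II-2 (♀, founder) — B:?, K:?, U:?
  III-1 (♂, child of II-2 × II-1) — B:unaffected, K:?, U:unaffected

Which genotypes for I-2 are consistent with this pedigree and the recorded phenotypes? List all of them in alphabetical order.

I-2 ∈ {bb KK Uu, bb KK uu, bb Kk Uu, bb Kk uu, bb kk Uu, bb kk uu}

B/I-1 ? ·: Bb|bb
B/I-2 aff ·: bb
B/II-1 aff I-1×I-2: bb
B/II-2 ? ·: BB|Bb
B/III-1 un II-2×II-1: Bb
⇒ B over [I-1,I-2,II-1,II-2,III-1]: 4 consistent
K/I-1 ? ·: KK|Kk|kk
K/I-2 ? ·: KK|Kk|kk
K/II-1 ? I-1×I-2: KK|Kk|kk
K/II-2 ? ·: KK|Kk|kk
K/III-1 ? II-2×II-1: KK|Kk|kk
⇒ K over [I-1,I-2,II-1,II-2,III-1]: 81 consistent
U/I-1 ? ·: Uu|uu
U/I-2 ? ·: Uu|uu
U/II-1 aff I-1×I-2: uu
U/II-2 ? ·: UU|Uu
U/III-1 un II-2×II-1: Uu
⇒ U over [I-1,I-2,II-1,II-2,III-1]: 8 consistent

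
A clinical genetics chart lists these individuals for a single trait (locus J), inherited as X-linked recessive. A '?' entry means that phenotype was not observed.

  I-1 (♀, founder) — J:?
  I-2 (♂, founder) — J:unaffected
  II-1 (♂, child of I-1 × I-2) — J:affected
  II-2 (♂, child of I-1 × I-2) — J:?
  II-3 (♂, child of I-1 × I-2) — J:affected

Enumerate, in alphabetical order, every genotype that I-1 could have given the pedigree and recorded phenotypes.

I-1 ∈ {X^JX^j, X^jX^j}

J/I-1 ? ·: X^JX^j|X^jX^j
J/I-2 un ·: X^JY
J/II-1 aff I-1×I-2: X^jY
J/II-2 ? I-1×I-2: X^JY|X^jY
J/II-3 aff I-1×I-2: X^jY
⇒ J over [I-1,I-2,II-1,II-2,II-3]: 3 consistent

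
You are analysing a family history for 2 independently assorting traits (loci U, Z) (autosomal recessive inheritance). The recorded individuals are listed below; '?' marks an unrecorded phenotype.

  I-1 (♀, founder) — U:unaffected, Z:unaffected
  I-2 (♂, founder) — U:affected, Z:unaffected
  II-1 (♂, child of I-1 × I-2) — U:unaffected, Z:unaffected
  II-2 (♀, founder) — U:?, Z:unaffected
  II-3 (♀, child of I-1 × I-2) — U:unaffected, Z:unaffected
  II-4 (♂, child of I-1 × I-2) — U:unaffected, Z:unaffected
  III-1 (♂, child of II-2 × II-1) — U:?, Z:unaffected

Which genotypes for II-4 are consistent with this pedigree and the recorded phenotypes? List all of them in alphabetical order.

II-4 ∈ {Uu ZZ, Uu Zz}

U/I-1 un ·: UU|Uu
U/I-2 aff ·: uu
U/II-1 un I-1×I-2: Uu
U/II-2 ? ·: UU|Uu|uu
U/II-3 un I-1×I-2: Uu
U/II-4 un I-1×I-2: Uu
U/III-1 ? II-2×II-1: UU|Uu|uu
⇒ U over [I-1,I-2,II-1,II-2,II-3,II-4,III-1]: 14 consistent
Z/I-1 un ·: ZZ|Zz
Z/I-2 un ·: ZZ|Zz
Z/II-1 un I-1×I-2: ZZ|Zz
Z/II-2 un ·: ZZ|Zz
Z/II-3 un I-1×I-2: ZZ|Zz
Z/II-4 un I-1×I-2: ZZ|Zz
Z/III-1 un II-2×II-1: ZZ|Zz
⇒ Z over [I-1,I-2,II-1,II-2,II-3,II-4,III-1]: 87 consistent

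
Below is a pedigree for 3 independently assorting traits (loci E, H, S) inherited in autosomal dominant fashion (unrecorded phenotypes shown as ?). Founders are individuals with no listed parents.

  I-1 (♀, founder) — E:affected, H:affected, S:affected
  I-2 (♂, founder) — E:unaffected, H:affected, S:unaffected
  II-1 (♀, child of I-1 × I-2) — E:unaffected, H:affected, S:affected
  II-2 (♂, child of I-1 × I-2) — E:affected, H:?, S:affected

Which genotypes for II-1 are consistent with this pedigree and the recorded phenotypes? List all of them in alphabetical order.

II-1 ∈ {ee HH Ss, ee Hh Ss}

E/I-1 aff ·: Ee
E/I-2 un ·: ee
E/II-1 un I-1×I-2: ee
E/II-2 aff I-1×I-2: Ee
⇒ E over [I-1,I-2,II-1,II-2]: 1 consistent
H/I-1 aff ·: Hh|HH
H/I-2 aff ·: Hh|HH
H/II-1 aff I-1×I-2: Hh|HH
H/II-2 ? I-1×I-2: hh|Hh|HH
⇒ H over [I-1,I-2,II-1,II-2]: 15 consistent
S/I-1 aff ·: Ss|SS
S/I-2 un ·: ss
S/II-1 aff I-1×I-2: Ss
S/II-2 aff I-1×I-2: Ss
⇒ S over [I-1,I-2,II-1,II-2]: 2 consistent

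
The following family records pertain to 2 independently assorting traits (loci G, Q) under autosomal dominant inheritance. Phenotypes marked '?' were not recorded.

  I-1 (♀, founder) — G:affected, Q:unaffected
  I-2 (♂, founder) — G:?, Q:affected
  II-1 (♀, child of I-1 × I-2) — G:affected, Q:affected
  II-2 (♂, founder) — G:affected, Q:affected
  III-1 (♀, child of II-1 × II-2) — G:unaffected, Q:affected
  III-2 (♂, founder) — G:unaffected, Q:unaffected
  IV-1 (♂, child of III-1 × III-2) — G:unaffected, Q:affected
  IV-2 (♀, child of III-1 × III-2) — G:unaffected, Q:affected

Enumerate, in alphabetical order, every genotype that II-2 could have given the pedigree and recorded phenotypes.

II-2 ∈ {Gg QQ, Gg Qq}

G/I-1 aff ·: Gg|GG
G/I-2 ? ·: gg|Gg|GG
G/II-1 aff I-1×I-2: Gg
G/II-2 aff ·: Gg
G/III-1 un II-1×II-2: gg
G/III-2 un ·: gg
G/IV-1 un III-1×III-2: gg
G/IV-2 un III-1×III-2: gg
⇒ G over [I-1,I-2,II-1,II-2,III-1,III-2,IV-1,IV-2]: 5 consistent
Q/I-1 un ·: qq
Q/I-2 aff ·: Qq|QQ
Q/II-1 aff I-1×I-2: Qq
Q/II-2 aff ·: Qq|QQ
Q/III-1 aff II-1×II-2: Qq|QQ
Q/III-2 un ·: qq
Q/IV-1 aff III-1×III-2: Qq
Q/IV-2 aff III-1×III-2: Qq
⇒ Q over [I-1,I-2,II-1,II-2,III-1,III-2,IV-1,IV-2]: 8 consistent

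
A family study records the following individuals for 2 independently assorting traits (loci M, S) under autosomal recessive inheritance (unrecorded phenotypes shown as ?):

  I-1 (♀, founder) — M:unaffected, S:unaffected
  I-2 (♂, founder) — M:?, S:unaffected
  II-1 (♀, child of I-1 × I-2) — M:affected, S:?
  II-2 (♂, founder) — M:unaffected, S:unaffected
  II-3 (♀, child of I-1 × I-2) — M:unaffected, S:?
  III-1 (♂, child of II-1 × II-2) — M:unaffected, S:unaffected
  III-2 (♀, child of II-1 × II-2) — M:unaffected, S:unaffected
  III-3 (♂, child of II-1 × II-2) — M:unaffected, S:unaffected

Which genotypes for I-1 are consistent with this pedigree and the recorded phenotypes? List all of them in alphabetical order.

I-1 ∈ {Mm SS, Mm Ss}

M/I-1 un ·: Mm
M/I-2 ? ·: Mm|mm
M/II-1 aff I-1×I-2: mm
M/II-2 un ·: MM|Mm
M/II-3 un I-1×I-2: MM|Mm
M/III-1 un II-1×II-2: Mm
M/III-2 un II-1×II-2: Mm
M/III-3 un II-1×II-2: Mm
⇒ M over [I-1,I-2,II-1,II-2,II-3,III-1,III-2,III-3]: 6 consistent
S/I-1 un ·: SS|Ss
S/I-2 un ·: SS|Ss
S/II-1 ? I-1×I-2: SS|Ss|ss
S/II-2 un ·: SS|Ss
S/II-3 ? I-1×I-2: SS|Ss|ss
S/III-1 un II-1×II-2: SS|Ss
S/III-2 un II-1×II-2: SS|Ss
S/III-3 un II-1×II-2: SS|Ss
⇒ S over [I-1,I-2,II-1,II-2,II-3,III-1,III-2,III-3]: 190 consistent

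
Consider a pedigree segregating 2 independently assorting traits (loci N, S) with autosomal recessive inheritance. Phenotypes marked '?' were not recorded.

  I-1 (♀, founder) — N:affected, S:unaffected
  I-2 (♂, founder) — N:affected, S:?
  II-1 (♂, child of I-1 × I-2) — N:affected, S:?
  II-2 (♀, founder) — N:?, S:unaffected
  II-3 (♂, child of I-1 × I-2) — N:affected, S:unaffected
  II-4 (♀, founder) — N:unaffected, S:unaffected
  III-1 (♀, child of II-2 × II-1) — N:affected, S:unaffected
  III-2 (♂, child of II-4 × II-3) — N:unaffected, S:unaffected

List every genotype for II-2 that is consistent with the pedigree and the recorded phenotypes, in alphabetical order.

II-2 ∈ {Nn SS, Nn Ss, nn SS, nn Ss}

N/I-1 aff ·: nn
N/I-2 aff ·: nn
N/II-1 aff I-1×I-2: nn
N/II-2 ? ·: Nn|nn
N/II-3 aff I-1×I-2: nn
N/II-4 un ·: NN|Nn
N/III-1 aff II-2×II-1: nn
N/III-2 un II-4×II-3: Nn
⇒ N over [I-1,I-2,II-1,II-2,II-3,II-4,III-1,III-2]: 4 consistent
S/I-1 un ·: SS|Ss
S/I-2 ? ·: SS|Ss|ss
S/II-1 ? I-1×I-2: SS|Ss|ss
S/II-2 un ·: SS|Ss
S/II-3 un I-1×I-2: SS|Ss
S/II-4 un ·: SS|Ss
S/III-1 un II-2×II-1: SS|Ss
S/III-2 un II-4×II-3: SS|Ss
⇒ S over [I-1,I-2,II-1,II-2,II-3,II-4,III-1,III-2]: 210 consistent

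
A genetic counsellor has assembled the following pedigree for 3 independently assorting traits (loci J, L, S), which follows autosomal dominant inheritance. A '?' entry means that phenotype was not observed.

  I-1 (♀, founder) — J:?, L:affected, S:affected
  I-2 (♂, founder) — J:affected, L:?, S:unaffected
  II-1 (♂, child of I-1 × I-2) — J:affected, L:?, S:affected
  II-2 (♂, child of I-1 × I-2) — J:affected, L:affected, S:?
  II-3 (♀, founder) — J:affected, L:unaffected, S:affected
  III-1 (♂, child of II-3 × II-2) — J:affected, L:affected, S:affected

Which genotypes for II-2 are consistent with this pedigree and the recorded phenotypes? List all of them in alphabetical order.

J/I-1 ? ·: jj|Jj|JJ
J/I-2 aff ·: Jj|JJ
J/II-1 aff I-1×I-2: Jj|JJ
J/II-2 aff I-1×I-2: Jj|JJ
J/II-3 aff ·: Jj|JJ
J/III-1 aff II-3×II-2: Jj|JJ
⇒ J over [I-1,I-2,II-1,II-2,II-3,III-1]: 53 consistent
L/I-1 aff ·: Ll|LL
L/I-2 ? ·: ll|Ll|LL
L/II-1 ? I-1×I-2: ll|Ll|LL
L/II-2 aff I-1×I-2: Ll|LL
L/II-3 un ·: ll
L/III-1 aff II-3×II-2: Ll
⇒ L over [I-1,I-2,II-1,II-2,II-3,III-1]: 18 consistent
S/I-1 aff ·: Ss|SS
S/I-2 un ·: ss
S/II-1 aff I-1×I-2: Ss
S/II-2 ? I-1×I-2: ss|Ss
S/II-3 aff ·: Ss|SS
S/III-1 aff II-3×II-2: Ss|SS
⇒ S over [I-1,I-2,II-1,II-2,II-3,III-1]: 10 consistent

II-2 ∈ {JJ LL Ss, JJ LL ss, JJ Ll Ss, JJ Ll ss, Jj LL Ss, Jj LL ss, Jj Ll Ss, Jj Ll ss}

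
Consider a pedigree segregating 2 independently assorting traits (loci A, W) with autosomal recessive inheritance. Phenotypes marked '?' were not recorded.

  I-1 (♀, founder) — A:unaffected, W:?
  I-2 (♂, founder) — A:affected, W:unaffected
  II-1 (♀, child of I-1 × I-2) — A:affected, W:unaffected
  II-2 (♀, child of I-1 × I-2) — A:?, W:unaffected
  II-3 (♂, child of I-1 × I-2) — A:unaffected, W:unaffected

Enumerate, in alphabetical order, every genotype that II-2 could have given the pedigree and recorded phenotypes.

II-2 ∈ {Aa WW, Aa Ww, aa WW, aa Ww}

A/I-1 un ·: Aa
A/I-2 aff ·: aa
A/II-1 aff I-1×I-2: aa
A/II-2 ? I-1×I-2: Aa|aa
A/II-3 un I-1×I-2: Aa
⇒ A over [I-1,I-2,II-1,II-2,II-3]: 2 consistent
W/I-1 ? ·: WW|Ww|ww
W/I-2 un ·: WW|Ww
W/II-1 un I-1×I-2: WW|Ww
W/II-2 un I-1×I-2: WW|Ww
W/II-3 un I-1×I-2: WW|Ww
⇒ W over [I-1,I-2,II-1,II-2,II-3]: 27 consistent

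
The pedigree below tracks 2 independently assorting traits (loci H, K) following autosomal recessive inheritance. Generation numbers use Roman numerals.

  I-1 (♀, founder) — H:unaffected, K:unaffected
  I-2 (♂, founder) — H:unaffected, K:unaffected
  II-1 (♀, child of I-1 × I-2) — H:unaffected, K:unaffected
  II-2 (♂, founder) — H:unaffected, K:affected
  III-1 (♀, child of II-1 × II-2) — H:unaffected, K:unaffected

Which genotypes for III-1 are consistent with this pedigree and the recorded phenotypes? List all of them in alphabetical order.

H/I-1 un ·: HH|Hh
H/I-2 un ·: HH|Hh
H/II-1 un I-1×I-2: HH|Hh
H/II-2 un ·: HH|Hh
H/III-1 un II-1×II-2: HH|Hh
⇒ H over [I-1,I-2,II-1,II-2,III-1]: 24 consistent
K/I-1 un ·: KK|Kk
K/I-2 un ·: KK|Kk
K/II-1 un I-1×I-2: KK|Kk
K/II-2 aff ·: kk
K/III-1 un II-1×II-2: Kk
⇒ K over [I-1,I-2,II-1,II-2,III-1]: 7 consistent

III-1 ∈ {HH Kk, Hh Kk}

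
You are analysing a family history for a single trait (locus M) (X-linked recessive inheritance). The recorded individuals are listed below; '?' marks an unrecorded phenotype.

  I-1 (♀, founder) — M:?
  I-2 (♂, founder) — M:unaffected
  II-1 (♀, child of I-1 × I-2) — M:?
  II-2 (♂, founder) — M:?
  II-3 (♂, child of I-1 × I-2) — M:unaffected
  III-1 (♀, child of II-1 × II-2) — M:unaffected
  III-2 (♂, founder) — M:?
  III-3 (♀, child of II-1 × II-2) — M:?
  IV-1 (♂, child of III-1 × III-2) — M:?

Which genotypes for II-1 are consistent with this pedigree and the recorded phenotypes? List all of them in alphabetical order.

II-1 ∈ {X^MX^M, X^MX^m}

M/I-1 ? ·: X^MX^M|X^MX^m
M/I-2 un ·: X^MY
M/II-1 ? I-1×I-2: X^MX^M|X^MX^m
M/II-2 ? ·: X^MY|X^mY
M/II-3 un I-1×I-2: X^MY
M/III-1 un II-1×II-2: X^MX^M|X^MX^m
M/III-2 ? ·: X^MY|X^mY
M/III-3 ? II-1×II-2: X^MX^M|X^MX^m|X^mX^m
M/IV-1 ? III-1×III-2: X^MY|X^mY
⇒ M over [I-1,I-2,II-1,II-2,II-3,III-1,III-2,III-3,IV-1]: 32 consistent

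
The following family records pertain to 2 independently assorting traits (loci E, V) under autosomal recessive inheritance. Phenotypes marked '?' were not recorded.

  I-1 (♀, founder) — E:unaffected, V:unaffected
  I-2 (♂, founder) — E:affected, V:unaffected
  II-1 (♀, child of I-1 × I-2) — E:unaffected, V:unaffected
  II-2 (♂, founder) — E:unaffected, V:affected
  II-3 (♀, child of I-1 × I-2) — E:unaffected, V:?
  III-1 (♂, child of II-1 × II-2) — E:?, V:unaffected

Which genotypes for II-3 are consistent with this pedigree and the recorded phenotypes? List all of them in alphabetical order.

II-3 ∈ {Ee VV, Ee Vv, Ee vv}

E/I-1 un ·: EE|Ee
E/I-2 aff ·: ee
E/II-1 un I-1×I-2: Ee
E/II-2 un ·: EE|Ee
E/II-3 un I-1×I-2: Ee
E/III-1 ? II-1×II-2: EE|Ee|ee
⇒ E over [I-1,I-2,II-1,II-2,II-3,III-1]: 10 consistent
V/I-1 un ·: VV|Vv
V/I-2 un ·: VV|Vv
V/II-1 un I-1×I-2: VV|Vv
V/II-2 aff ·: vv
V/II-3 ? I-1×I-2: VV|Vv|vv
V/III-1 un II-1×II-2: Vv
⇒ V over [I-1,I-2,II-1,II-2,II-3,III-1]: 15 consistent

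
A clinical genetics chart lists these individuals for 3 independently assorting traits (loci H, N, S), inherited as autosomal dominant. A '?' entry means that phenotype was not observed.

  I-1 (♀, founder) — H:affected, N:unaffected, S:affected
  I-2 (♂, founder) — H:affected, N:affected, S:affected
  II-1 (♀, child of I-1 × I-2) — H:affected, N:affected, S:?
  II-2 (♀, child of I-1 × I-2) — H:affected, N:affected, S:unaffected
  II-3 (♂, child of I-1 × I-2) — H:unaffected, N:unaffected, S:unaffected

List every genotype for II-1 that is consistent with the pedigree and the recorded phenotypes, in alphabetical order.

H/I-1 aff ·: Hh
H/I-2 aff ·: Hh
H/II-1 aff I-1×I-2: Hh|HH
H/II-2 aff I-1×I-2: Hh|HH
H/II-3 un I-1×I-2: hh
⇒ H over [I-1,I-2,II-1,II-2,II-3]: 4 consistent
N/I-1 un ·: nn
N/I-2 aff ·: Nn
N/II-1 aff I-1×I-2: Nn
N/II-2 aff I-1×I-2: Nn
N/II-3 un I-1×I-2: nn
⇒ N over [I-1,I-2,II-1,II-2,II-3]: 1 consistent
S/I-1 aff ·: Ss
S/I-2 aff ·: Ss
S/II-1 ? I-1×I-2: ss|Ss|SS
S/II-2 un I-1×I-2: ss
S/II-3 un I-1×I-2: ss
⇒ S over [I-1,I-2,II-1,II-2,II-3]: 3 consistent

II-1 ∈ {HH Nn SS, HH Nn Ss, HH Nn ss, Hh Nn SS, Hh Nn Ss, Hh Nn ss}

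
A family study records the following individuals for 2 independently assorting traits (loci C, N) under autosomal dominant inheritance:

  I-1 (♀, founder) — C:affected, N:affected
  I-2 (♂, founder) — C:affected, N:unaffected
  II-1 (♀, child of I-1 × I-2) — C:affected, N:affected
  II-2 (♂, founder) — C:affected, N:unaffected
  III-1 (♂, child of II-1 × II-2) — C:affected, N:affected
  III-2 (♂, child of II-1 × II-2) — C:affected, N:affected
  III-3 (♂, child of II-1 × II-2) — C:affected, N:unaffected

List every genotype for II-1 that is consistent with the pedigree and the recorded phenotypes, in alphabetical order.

II-1 ∈ {CC Nn, Cc Nn}

C/I-1 aff ·: Cc|CC
C/I-2 aff ·: Cc|CC
C/II-1 aff I-1×I-2: Cc|CC
C/II-2 aff ·: Cc|CC
C/III-1 aff II-1×II-2: Cc|CC
C/III-2 aff II-1×II-2: Cc|CC
C/III-3 aff II-1×II-2: Cc|CC
⇒ C over [I-1,I-2,II-1,II-2,III-1,III-2,III-3]: 84 consistent
N/I-1 aff ·: Nn|NN
N/I-2 un ·: nn
N/II-1 aff I-1×I-2: Nn
N/II-2 un ·: nn
N/III-1 aff II-1×II-2: Nn
N/III-2 aff II-1×II-2: Nn
N/III-3 un II-1×II-2: nn
⇒ N over [I-1,I-2,II-1,II-2,III-1,III-2,III-3]: 2 consistent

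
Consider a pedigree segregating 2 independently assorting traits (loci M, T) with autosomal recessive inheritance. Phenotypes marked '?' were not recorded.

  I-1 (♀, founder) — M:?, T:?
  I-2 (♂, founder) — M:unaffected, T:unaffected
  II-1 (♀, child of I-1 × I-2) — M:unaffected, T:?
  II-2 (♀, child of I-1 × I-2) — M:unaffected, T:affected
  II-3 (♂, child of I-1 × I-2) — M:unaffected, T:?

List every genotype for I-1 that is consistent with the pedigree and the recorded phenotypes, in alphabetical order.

M/I-1 ? ·: MM|Mm|mm
M/I-2 un ·: MM|Mm
M/II-1 un I-1×I-2: MM|Mm
M/II-2 un I-1×I-2: MM|Mm
M/II-3 un I-1×I-2: MM|Mm
⇒ M over [I-1,I-2,II-1,II-2,II-3]: 27 consistent
T/I-1 ? ·: Tt|tt
T/I-2 un ·: Tt
T/II-1 ? I-1×I-2: TT|Tt|tt
T/II-2 aff I-1×I-2: tt
T/II-3 ? I-1×I-2: TT|Tt|tt
⇒ T over [I-1,I-2,II-1,II-2,II-3]: 13 consistent

I-1 ∈ {MM Tt, MM tt, Mm Tt, Mm tt, mm Tt, mm tt}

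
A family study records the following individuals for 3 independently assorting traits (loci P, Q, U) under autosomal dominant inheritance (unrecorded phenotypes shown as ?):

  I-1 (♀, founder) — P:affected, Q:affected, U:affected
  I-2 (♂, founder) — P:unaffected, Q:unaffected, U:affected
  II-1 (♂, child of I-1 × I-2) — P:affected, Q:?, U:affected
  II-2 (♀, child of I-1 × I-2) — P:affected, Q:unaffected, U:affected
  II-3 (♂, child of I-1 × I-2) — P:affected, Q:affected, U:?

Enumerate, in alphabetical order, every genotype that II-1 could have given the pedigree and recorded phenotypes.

II-1 ∈ {Pp Qq UU, Pp Qq Uu, Pp qq UU, Pp qq Uu}

P/I-1 aff ·: Pp|PP
P/I-2 un ·: pp
P/II-1 aff I-1×I-2: Pp
P/II-2 aff I-1×I-2: Pp
P/II-3 aff I-1×I-2: Pp
⇒ P over [I-1,I-2,II-1,II-2,II-3]: 2 consistent
Q/I-1 aff ·: Qq
Q/I-2 un ·: qq
Q/II-1 ? I-1×I-2: qq|Qq
Q/II-2 un I-1×I-2: qq
Q/II-3 aff I-1×I-2: Qq
⇒ Q over [I-1,I-2,II-1,II-2,II-3]: 2 consistent
U/I-1 aff ·: Uu|UU
U/I-2 aff ·: Uu|UU
U/II-1 aff I-1×I-2: Uu|UU
U/II-2 aff I-1×I-2: Uu|UU
U/II-3 ? I-1×I-2: uu|Uu|UU
⇒ U over [I-1,I-2,II-1,II-2,II-3]: 29 consistent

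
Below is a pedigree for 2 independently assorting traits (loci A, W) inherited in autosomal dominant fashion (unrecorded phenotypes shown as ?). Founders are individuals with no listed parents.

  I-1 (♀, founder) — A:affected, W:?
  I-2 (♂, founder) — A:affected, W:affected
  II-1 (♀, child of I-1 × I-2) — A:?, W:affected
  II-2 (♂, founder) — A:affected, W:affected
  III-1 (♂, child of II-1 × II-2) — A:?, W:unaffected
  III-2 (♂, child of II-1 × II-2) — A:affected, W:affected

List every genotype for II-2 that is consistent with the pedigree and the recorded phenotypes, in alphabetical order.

II-2 ∈ {AA Ww, Aa Ww}

A/I-1 aff ·: Aa|AA
A/I-2 aff ·: Aa|AA
A/II-1 ? I-1×I-2: aa|Aa|AA
A/II-2 aff ·: Aa|AA
A/III-1 ? II-1×II-2: aa|Aa|AA
A/III-2 aff II-1×II-2: Aa|AA
⇒ A over [I-1,I-2,II-1,II-2,III-1,III-2]: 53 consistent
W/I-1 ? ·: ww|Ww|WW
W/I-2 aff ·: Ww|WW
W/II-1 aff I-1×I-2: Ww
W/II-2 aff ·: Ww
W/III-1 un II-1×II-2: ww
W/III-2 aff II-1×II-2: Ww|WW
⇒ W over [I-1,I-2,II-1,II-2,III-1,III-2]: 10 consistent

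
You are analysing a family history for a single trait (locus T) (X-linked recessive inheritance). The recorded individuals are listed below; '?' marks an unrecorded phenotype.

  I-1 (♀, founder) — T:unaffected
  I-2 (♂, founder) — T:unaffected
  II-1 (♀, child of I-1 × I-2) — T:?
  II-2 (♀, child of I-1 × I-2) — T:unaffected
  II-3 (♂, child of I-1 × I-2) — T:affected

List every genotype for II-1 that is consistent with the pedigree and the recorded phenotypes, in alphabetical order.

T/I-1 un ·: X^TX^t
T/I-2 un ·: X^TY
T/II-1 ? I-1×I-2: X^TX^T|X^TX^t
T/II-2 un I-1×I-2: X^TX^T|X^TX^t
T/II-3 aff I-1×I-2: X^tY
⇒ T over [I-1,I-2,II-1,II-2,II-3]: 4 consistent

II-1 ∈ {X^TX^T, X^TX^t}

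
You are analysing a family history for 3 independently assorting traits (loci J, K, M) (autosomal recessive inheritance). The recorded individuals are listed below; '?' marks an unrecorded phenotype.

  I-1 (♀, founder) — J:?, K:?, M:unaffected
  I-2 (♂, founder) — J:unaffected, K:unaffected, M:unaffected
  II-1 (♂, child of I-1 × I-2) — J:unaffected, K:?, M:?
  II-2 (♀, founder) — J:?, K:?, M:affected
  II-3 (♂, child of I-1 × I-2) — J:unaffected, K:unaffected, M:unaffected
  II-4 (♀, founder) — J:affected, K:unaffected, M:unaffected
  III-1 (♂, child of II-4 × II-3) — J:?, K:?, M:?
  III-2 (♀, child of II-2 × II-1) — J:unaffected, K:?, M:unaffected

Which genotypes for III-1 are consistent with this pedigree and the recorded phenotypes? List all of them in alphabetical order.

J/I-1 ? ·: JJ|Jj|jj
J/I-2 un ·: JJ|Jj
J/II-1 un I-1×I-2: JJ|Jj
J/II-2 ? ·: JJ|Jj|jj
J/II-3 un I-1×I-2: JJ|Jj
J/II-4 aff ·: jj
J/III-1 ? II-4×II-3: Jj|jj
J/III-2 un II-2×II-1: JJ|Jj
⇒ J over [I-1,I-2,II-1,II-2,II-3,II-4,III-1,III-2]: 105 consistent
K/I-1 ? ·: KK|Kk|kk
K/I-2 un ·: KK|Kk
K/II-1 ? I-1×I-2: KK|Kk|kk
K/II-2 ? ·: KK|Kk|kk
K/II-3 un I-1×I-2: KK|Kk
K/II-4 un ·: KK|Kk
K/III-1 ? II-4×II-3: KK|Kk|kk
K/III-2 ? II-2×II-1: KK|Kk|kk
⇒ K over [I-1,I-2,II-1,II-2,II-3,II-4,III-1,III-2]: 398 consistent
M/I-1 un ·: MM|Mm
M/I-2 un ·: MM|Mm
M/II-1 ? I-1×I-2: MM|Mm
M/II-2 aff ·: mm
M/II-3 un I-1×I-2: MM|Mm
M/II-4 un ·: MM|Mm
M/III-1 ? II-4×II-3: MM|Mm|mm
M/III-2 un II-2×II-1: Mm
⇒ M over [I-1,I-2,II-1,II-2,II-3,II-4,III-1,III-2]: 51 consistent

III-1 ∈ {Jj KK MM, Jj KK Mm, Jj KK mm, Jj Kk MM, Jj Kk Mm, Jj Kk mm, Jj kk MM, Jj kk Mm, Jj kk mm, jj KK MM, jj KK Mm, jj KK mm, jj Kk MM, jj Kk Mm, jj Kk mm, jj kk MM, jj kk Mm, jj kk mm}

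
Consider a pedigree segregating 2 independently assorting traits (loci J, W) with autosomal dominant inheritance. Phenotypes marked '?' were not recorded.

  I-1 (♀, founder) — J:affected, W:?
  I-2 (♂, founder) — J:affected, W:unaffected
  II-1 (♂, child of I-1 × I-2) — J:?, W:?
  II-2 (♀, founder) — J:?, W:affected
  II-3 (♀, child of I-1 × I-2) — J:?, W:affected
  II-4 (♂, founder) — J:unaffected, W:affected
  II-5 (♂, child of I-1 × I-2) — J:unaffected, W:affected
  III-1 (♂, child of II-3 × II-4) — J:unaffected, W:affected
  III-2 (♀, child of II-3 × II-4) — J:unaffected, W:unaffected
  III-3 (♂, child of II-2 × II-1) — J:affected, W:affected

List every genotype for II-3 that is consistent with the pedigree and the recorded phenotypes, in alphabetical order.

J/I-1 aff ·: Jj
J/I-2 aff ·: Jj
J/II-1 ? I-1×I-2: jj|Jj|JJ
J/II-2 ? ·: jj|Jj|JJ
J/II-3 ? I-1×I-2: jj|Jj
J/II-4 un ·: jj
J/II-5 un I-1×I-2: jj
J/III-1 un II-3×II-4: jj
J/III-2 un II-3×II-4: jj
J/III-3 aff II-2×II-1: Jj|JJ
⇒ J over [I-1,I-2,II-1,II-2,II-3,II-4,II-5,III-1,III-2,III-3]: 22 consistent
W/I-1 ? ·: Ww|WW
W/I-2 un ·: ww
W/II-1 ? I-1×I-2: ww|Ww
W/II-2 aff ·: Ww|WW
W/II-3 aff I-1×I-2: Ww
W/II-4 aff ·: Ww
W/II-5 aff I-1×I-2: Ww
W/III-1 aff II-3×II-4: Ww|WW
W/III-2 un II-3×II-4: ww
W/III-3 aff II-2×II-1: Ww|WW
⇒ W over [I-1,I-2,II-1,II-2,II-3,II-4,II-5,III-1,III-2,III-3]: 20 consistent

II-3 ∈ {Jj Ww, jj Ww}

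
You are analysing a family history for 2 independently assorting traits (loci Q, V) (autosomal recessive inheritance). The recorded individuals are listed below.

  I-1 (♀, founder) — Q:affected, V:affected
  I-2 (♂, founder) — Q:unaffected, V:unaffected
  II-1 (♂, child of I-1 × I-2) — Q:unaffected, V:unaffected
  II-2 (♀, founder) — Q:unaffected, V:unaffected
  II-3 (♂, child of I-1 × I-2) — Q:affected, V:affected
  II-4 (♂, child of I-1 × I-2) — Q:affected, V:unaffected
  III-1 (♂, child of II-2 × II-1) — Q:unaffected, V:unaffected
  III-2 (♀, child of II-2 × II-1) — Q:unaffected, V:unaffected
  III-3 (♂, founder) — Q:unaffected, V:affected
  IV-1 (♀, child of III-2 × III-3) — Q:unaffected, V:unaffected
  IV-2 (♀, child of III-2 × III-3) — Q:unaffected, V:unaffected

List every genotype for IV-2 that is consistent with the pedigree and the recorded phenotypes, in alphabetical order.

Q/I-1 aff ·: qq
Q/I-2 un ·: Qq
Q/II-1 un I-1×I-2: Qq
Q/II-2 un ·: QQ|Qq
Q/II-3 aff I-1×I-2: qq
Q/II-4 aff I-1×I-2: qq
Q/III-1 un II-2×II-1: QQ|Qq
Q/III-2 un II-2×II-1: QQ|Qq
Q/III-3 un ·: QQ|Qq
Q/IV-1 un III-2×III-3: QQ|Qq
Q/IV-2 un III-2×III-3: QQ|Qq
⇒ Q over [I-1,I-2,II-1,II-2,II-3,II-4,III-1,III-2,III-3,IV-1,IV-2]: 52 consistent
V/I-1 aff ·: vv
V/I-2 un ·: Vv
V/II-1 un I-1×I-2: Vv
V/II-2 un ·: VV|Vv
V/II-3 aff I-1×I-2: vv
V/II-4 un I-1×I-2: Vv
V/III-1 un II-2×II-1: VV|Vv
V/III-2 un II-2×II-1: VV|Vv
V/III-3 aff ·: vv
V/IV-1 un III-2×III-3: Vv
V/IV-2 un III-2×III-3: Vv
⇒ V over [I-1,I-2,II-1,II-2,II-3,II-4,III-1,III-2,III-3,IV-1,IV-2]: 8 consistent

IV-2 ∈ {QQ Vv, Qq Vv}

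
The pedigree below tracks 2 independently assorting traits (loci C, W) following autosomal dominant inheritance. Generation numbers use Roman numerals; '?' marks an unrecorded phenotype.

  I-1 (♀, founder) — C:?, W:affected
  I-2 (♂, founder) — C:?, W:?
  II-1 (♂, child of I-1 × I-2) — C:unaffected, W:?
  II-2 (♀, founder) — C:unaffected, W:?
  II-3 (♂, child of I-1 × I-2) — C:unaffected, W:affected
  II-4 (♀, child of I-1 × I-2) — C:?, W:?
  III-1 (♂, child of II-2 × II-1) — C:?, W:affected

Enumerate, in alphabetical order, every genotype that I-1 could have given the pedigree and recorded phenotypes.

I-1 ∈ {Cc WW, Cc Ww, cc WW, cc Ww}

C/I-1 ? ·: cc|Cc
C/I-2 ? ·: cc|Cc
C/II-1 un I-1×I-2: cc
C/II-2 un ·: cc
C/II-3 un I-1×I-2: cc
C/II-4 ? I-1×I-2: cc|Cc|CC
C/III-1 ? II-2×II-1: cc
⇒ C over [I-1,I-2,II-1,II-2,II-3,II-4,III-1]: 8 consistent
W/I-1 aff ·: Ww|WW
W/I-2 ? ·: ww|Ww|WW
W/II-1 ? I-1×I-2: ww|Ww|WW
W/II-2 ? ·: ww|Ww|WW
W/II-3 aff I-1×I-2: Ww|WW
W/II-4 ? I-1×I-2: ww|Ww|WW
W/III-1 aff II-2×II-1: Ww|WW
⇒ W over [I-1,I-2,II-1,II-2,II-3,II-4,III-1]: 161 consistent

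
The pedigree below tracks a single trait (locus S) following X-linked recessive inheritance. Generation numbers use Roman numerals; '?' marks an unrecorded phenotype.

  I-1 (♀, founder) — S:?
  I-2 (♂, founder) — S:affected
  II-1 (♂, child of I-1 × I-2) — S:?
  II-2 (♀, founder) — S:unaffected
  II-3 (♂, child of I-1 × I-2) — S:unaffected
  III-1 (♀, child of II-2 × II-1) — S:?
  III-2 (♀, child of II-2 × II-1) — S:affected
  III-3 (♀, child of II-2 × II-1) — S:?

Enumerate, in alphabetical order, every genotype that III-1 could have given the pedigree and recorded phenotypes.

S/I-1 ? ·: X^SX^s
S/I-2 aff ·: X^sY
S/II-1 ? I-1×I-2: X^sY
S/II-2 un ·: X^SX^s
S/II-3 un I-1×I-2: X^SY
S/III-1 ? II-2×II-1: X^SX^s|X^sX^s
S/III-2 aff II-2×II-1: X^sX^s
S/III-3 ? II-2×II-1: X^SX^s|X^sX^s
⇒ S over [I-1,I-2,II-1,II-2,II-3,III-1,III-2,III-3]: 4 consistent

III-1 ∈ {X^SX^s, X^sX^s}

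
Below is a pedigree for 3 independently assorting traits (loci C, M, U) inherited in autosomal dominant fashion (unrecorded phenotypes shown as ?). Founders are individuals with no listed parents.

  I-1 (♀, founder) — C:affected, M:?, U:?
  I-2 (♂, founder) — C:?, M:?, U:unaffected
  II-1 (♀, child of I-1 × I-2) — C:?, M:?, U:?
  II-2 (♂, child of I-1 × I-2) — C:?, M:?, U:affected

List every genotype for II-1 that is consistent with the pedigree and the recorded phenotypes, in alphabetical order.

C/I-1 aff ·: Cc|CC
C/I-2 ? ·: cc|Cc|CC
C/II-1 ? I-1×I-2: cc|Cc|CC
C/II-2 ? I-1×I-2: cc|Cc|CC
⇒ C over [I-1,I-2,II-1,II-2]: 23 consistent
M/I-1 ? ·: mm|Mm|MM
M/I-2 ? ·: mm|Mm|MM
M/II-1 ? I-1×I-2: mm|Mm|MM
M/II-2 ? I-1×I-2: mm|Mm|MM
⇒ M over [I-1,I-2,II-1,II-2]: 29 consistent
U/I-1 ? ·: Uu|UU
U/I-2 un ·: uu
U/II-1 ? I-1×I-2: uu|Uu
U/II-2 aff I-1×I-2: Uu
⇒ U over [I-1,I-2,II-1,II-2]: 3 consistent

II-1 ∈ {CC MM Uu, CC MM uu, CC Mm Uu, CC Mm uu, CC mm Uu, CC mm uu, Cc MM Uu, Cc MM uu, Cc Mm Uu, Cc Mm uu, Cc mm Uu, Cc mm uu, cc MM Uu, cc MM uu, cc Mm Uu, cc Mm uu, cc mm Uu, cc mm uu}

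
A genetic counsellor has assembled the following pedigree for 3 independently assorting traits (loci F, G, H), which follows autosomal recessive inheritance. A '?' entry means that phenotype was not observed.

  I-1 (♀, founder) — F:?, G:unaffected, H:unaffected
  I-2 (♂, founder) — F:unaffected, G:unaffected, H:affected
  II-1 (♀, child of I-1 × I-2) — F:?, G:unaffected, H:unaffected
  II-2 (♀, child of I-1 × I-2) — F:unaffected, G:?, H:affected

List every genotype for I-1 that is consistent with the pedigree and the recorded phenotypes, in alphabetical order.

I-1 ∈ {FF GG Hh, FF Gg Hh, Ff GG Hh, Ff Gg Hh, ff GG Hh, ff Gg Hh}

F/I-1 ? ·: FF|Ff|ff
F/I-2 un ·: FF|Ff
F/II-1 ? I-1×I-2: FF|Ff|ff
F/II-2 un I-1×I-2: FF|Ff
⇒ F over [I-1,I-2,II-1,II-2]: 18 consistent
G/I-1 un ·: GG|Gg
G/I-2 un ·: GG|Gg
G/II-1 un I-1×I-2: GG|Gg
G/II-2 ? I-1×I-2: GG|Gg|gg
⇒ G over [I-1,I-2,II-1,II-2]: 15 consistent
H/I-1 un ·: Hh
H/I-2 aff ·: hh
H/II-1 un I-1×I-2: Hh
H/II-2 aff I-1×I-2: hh
⇒ H over [I-1,I-2,II-1,II-2]: 1 consistent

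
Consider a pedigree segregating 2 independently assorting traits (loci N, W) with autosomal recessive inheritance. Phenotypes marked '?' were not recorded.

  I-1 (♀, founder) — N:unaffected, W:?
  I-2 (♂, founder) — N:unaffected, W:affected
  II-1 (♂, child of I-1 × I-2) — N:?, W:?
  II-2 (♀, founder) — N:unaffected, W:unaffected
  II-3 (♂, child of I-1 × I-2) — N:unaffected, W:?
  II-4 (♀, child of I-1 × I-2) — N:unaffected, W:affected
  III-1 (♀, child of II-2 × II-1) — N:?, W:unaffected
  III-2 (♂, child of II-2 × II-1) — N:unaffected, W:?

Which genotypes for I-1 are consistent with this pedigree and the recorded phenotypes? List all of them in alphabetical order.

I-1 ∈ {NN Ww, NN ww, Nn Ww, Nn ww}

N/I-1 un ·: NN|Nn
N/I-2 un ·: NN|Nn
N/II-1 ? I-1×I-2: NN|Nn|nn
N/II-2 un ·: NN|Nn
N/II-3 un I-1×I-2: NN|Nn
N/II-4 un I-1×I-2: NN|Nn
N/III-1 ? II-2×II-1: NN|Nn|nn
N/III-2 un II-2×II-1: NN|Nn
⇒ N over [I-1,I-2,II-1,II-2,II-3,II-4,III-1,III-2]: 197 consistent
W/I-1 ? ·: Ww|ww
W/I-2 aff ·: ww
W/II-1 ? I-1×I-2: Ww|ww
W/II-2 un ·: WW|Ww
W/II-3 ? I-1×I-2: Ww|ww
W/II-4 aff I-1×I-2: ww
W/III-1 un II-2×II-1: WW|Ww
W/III-2 ? II-2×II-1: WW|Ww|ww
⇒ W over [I-1,I-2,II-1,II-2,II-3,II-4,III-1,III-2]: 29 consistent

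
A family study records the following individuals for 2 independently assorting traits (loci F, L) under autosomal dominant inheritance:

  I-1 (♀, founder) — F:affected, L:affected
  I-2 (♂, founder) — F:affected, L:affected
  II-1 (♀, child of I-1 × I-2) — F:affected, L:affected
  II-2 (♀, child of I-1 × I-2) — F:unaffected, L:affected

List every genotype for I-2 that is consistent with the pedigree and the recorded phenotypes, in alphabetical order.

I-2 ∈ {Ff LL, Ff Ll}

F/I-1 aff ·: Ff
F/I-2 aff ·: Ff
F/II-1 aff I-1×I-2: Ff|FF
F/II-2 un I-1×I-2: ff
⇒ F over [I-1,I-2,II-1,II-2]: 2 consistent
L/I-1 aff ·: Ll|LL
L/I-2 aff ·: Ll|LL
L/II-1 aff I-1×I-2: Ll|LL
L/II-2 aff I-1×I-2: Ll|LL
⇒ L over [I-1,I-2,II-1,II-2]: 13 consistent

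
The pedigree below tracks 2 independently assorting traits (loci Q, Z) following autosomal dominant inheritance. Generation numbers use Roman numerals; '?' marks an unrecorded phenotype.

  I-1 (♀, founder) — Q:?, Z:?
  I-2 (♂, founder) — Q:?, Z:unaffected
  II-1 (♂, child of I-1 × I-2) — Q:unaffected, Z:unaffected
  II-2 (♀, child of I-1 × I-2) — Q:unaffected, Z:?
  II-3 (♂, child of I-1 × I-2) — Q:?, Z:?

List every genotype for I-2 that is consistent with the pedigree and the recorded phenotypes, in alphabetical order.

I-2 ∈ {Qq zz, qq zz}

Q/I-1 ? ·: qq|Qq
Q/I-2 ? ·: qq|Qq
Q/II-1 un I-1×I-2: qq
Q/II-2 un I-1×I-2: qq
Q/II-3 ? I-1×I-2: qq|Qq|QQ
⇒ Q over [I-1,I-2,II-1,II-2,II-3]: 8 consistent
Z/I-1 ? ·: zz|Zz
Z/I-2 un ·: zz
Z/II-1 un I-1×I-2: zz
Z/II-2 ? I-1×I-2: zz|Zz
Z/II-3 ? I-1×I-2: zz|Zz
⇒ Z over [I-1,I-2,II-1,II-2,II-3]: 5 consistent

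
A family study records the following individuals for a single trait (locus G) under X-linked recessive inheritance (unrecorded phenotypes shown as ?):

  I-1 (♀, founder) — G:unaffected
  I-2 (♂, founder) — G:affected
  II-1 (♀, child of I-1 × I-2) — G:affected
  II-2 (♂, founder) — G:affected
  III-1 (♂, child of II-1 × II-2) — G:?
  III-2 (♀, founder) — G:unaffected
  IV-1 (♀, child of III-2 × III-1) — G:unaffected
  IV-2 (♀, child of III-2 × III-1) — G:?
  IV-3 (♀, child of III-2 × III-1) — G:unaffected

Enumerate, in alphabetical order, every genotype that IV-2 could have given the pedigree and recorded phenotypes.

IV-2 ∈ {X^GX^g, X^gX^g}

G/I-1 un ·: X^GX^g
G/I-2 aff ·: X^gY
G/II-1 aff I-1×I-2: X^gX^g
G/II-2 aff ·: X^gY
G/III-1 ? II-1×II-2: X^gY
G/III-2 un ·: X^GX^G|X^GX^g
G/IV-1 un III-2×III-1: X^GX^g
G/IV-2 ? III-2×III-1: X^GX^g|X^gX^g
G/IV-3 un III-2×III-1: X^GX^g
⇒ G over [I-1,I-2,II-1,II-2,III-1,III-2,IV-1,IV-2,IV-3]: 3 consistent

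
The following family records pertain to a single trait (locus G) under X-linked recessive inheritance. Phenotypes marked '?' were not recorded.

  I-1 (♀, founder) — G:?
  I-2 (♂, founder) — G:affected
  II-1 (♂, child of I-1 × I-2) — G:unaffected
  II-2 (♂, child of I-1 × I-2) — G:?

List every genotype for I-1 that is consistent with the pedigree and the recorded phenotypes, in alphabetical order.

I-1 ∈ {X^GX^G, X^GX^g}

G/I-1 ? ·: X^GX^G|X^GX^g
G/I-2 aff ·: X^gY
G/II-1 un I-1×I-2: X^GY
G/II-2 ? I-1×I-2: X^GY|X^gY
⇒ G over [I-1,I-2,II-1,II-2]: 3 consistent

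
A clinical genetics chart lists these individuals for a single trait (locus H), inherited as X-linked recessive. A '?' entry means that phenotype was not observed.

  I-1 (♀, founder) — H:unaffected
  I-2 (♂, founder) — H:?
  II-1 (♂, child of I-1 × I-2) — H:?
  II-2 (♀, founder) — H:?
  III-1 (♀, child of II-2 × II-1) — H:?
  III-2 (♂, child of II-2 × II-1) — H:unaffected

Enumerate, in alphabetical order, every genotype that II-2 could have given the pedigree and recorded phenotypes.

II-2 ∈ {X^HX^H, X^HX^h}

H/I-1 un ·: X^HX^H|X^HX^h
H/I-2 ? ·: X^HY|X^hY
H/II-1 ? I-1×I-2: X^HY|X^hY
H/II-2 ? ·: X^HX^H|X^HX^h
H/III-1 ? II-2×II-1: X^HX^H|X^HX^h|X^hX^h
H/III-2 un II-2×II-1: X^HY
⇒ H over [I-1,I-2,II-1,II-2,III-1,III-2]: 18 consistent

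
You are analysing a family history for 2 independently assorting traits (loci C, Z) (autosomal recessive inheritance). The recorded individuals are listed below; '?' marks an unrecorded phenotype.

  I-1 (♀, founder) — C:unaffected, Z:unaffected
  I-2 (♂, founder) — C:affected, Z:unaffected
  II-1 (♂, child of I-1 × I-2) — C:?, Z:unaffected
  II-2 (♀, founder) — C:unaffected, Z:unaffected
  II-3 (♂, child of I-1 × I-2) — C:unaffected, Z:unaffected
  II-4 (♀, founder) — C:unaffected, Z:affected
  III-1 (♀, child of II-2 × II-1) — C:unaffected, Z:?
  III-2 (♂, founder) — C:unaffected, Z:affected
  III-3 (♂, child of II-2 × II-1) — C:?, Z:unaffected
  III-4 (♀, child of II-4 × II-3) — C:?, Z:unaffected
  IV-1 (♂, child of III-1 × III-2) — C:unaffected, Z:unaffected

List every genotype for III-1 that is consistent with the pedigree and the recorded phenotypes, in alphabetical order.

C/I-1 un ·: CC|Cc
C/I-2 aff ·: cc
C/II-1 ? I-1×I-2: Cc|cc
C/II-2 un ·: CC|Cc
C/II-3 un I-1×I-2: Cc
C/II-4 un ·: CC|Cc
C/III-1 un II-2×II-1: CC|Cc
C/III-2 un ·: CC|Cc
C/III-3 ? II-2×II-1: CC|Cc|cc
C/III-4 ? II-4×II-3: CC|Cc|cc
C/IV-1 un III-1×III-2: CC|Cc
⇒ C over [I-1,I-2,II-1,II-2,II-3,II-4,III-1,III-2,III-3,III-4,IV-1]: 410 consistent
Z/I-1 un ·: ZZ|Zz
Z/I-2 un ·: ZZ|Zz
Z/II-1 un I-1×I-2: ZZ|Zz
Z/II-2 un ·: ZZ|Zz
Z/II-3 un I-1×I-2: ZZ|Zz
Z/II-4 aff ·: zz
Z/III-1 ? II-2×II-1: ZZ|Zz
Z/III-2 aff ·: zz
Z/III-3 un II-2×II-1: ZZ|Zz
Z/III-4 un II-4×II-3: Zz
Z/IV-1 un III-1×III-2: Zz
⇒ Z over [I-1,I-2,II-1,II-2,II-3,II-4,III-1,III-2,III-3,III-4,IV-1]: 83 consistent

III-1 ∈ {CC ZZ, CC Zz, Cc ZZ, Cc Zz}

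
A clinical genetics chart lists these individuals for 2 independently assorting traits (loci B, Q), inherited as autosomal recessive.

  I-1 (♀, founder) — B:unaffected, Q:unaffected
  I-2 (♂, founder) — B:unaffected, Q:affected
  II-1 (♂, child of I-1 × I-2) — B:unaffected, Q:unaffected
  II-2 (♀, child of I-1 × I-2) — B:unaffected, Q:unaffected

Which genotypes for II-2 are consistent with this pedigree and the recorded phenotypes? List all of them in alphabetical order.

II-2 ∈ {BB Qq, Bb Qq}

B/I-1 un ·: BB|Bb
B/I-2 un ·: BB|Bb
B/II-1 un I-1×I-2: BB|Bb
B/II-2 un I-1×I-2: BB|Bb
⇒ B over [I-1,I-2,II-1,II-2]: 13 consistent
Q/I-1 un ·: QQ|Qq
Q/I-2 aff ·: qq
Q/II-1 un I-1×I-2: Qq
Q/II-2 un I-1×I-2: Qq
⇒ Q over [I-1,I-2,II-1,II-2]: 2 consistent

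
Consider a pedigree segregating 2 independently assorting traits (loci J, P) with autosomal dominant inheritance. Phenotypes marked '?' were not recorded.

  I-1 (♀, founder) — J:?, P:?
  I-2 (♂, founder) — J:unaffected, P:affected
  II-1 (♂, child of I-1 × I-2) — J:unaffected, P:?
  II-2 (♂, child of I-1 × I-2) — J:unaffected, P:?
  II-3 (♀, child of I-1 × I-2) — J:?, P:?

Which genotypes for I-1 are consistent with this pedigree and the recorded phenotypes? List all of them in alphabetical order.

J/I-1 ? ·: jj|Jj
J/I-2 un ·: jj
J/II-1 un I-1×I-2: jj
J/II-2 un I-1×I-2: jj
J/II-3 ? I-1×I-2: jj|Jj
⇒ J over [I-1,I-2,II-1,II-2,II-3]: 3 consistent
P/I-1 ? ·: pp|Pp|PP
P/I-2 aff ·: Pp|PP
P/II-1 ? I-1×I-2: pp|Pp|PP
P/II-2 ? I-1×I-2: pp|Pp|PP
P/II-3 ? I-1×I-2: pp|Pp|PP
⇒ P over [I-1,I-2,II-1,II-2,II-3]: 53 consistent

I-1 ∈ {Jj PP, Jj Pp, Jj pp, jj PP, jj Pp, jj pp}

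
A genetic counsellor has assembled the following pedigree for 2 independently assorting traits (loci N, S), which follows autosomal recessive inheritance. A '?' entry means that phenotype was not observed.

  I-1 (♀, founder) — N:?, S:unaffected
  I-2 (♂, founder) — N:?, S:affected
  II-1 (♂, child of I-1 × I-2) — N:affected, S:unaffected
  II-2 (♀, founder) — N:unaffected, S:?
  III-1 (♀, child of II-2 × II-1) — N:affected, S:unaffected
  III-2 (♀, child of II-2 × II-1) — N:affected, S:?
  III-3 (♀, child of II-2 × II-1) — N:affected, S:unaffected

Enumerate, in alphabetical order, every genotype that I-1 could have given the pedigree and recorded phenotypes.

N/I-1 ? ·: Nn|nn
N/I-2 ? ·: Nn|nn
N/II-1 aff I-1×I-2: nn
N/II-2 un ·: Nn
N/III-1 aff II-2×II-1: nn
N/III-2 aff II-2×II-1: nn
N/III-3 aff II-2×II-1: nn
⇒ N over [I-1,I-2,II-1,II-2,III-1,III-2,III-3]: 4 consistent
S/I-1 un ·: SS|Ss
S/I-2 aff ·: ss
S/II-1 un I-1×I-2: Ss
S/II-2 ? ·: SS|Ss|ss
S/III-1 un II-2×II-1: SS|Ss
S/III-2 ? II-2×II-1: SS|Ss|ss
S/III-3 un II-2×II-1: SS|Ss
⇒ S over [I-1,I-2,II-1,II-2,III-1,III-2,III-3]: 44 consistent

I-1 ∈ {Nn SS, Nn Ss, nn SS, nn Ss}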